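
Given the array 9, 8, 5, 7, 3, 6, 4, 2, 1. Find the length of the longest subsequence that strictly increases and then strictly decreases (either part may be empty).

inc[i] = longest strictly increasing subsequence ending at i; dec[i] = longest strictly decreasing subsequence starting at i:
i:     1 2 3 4 5 6 7 8 9
a[i]:  9 8 5 7 3 6 4 2 1
inc:   1 1 1 2 1 2 2 1 1
dec:   7 6 4 5 3 4 3 2 1
Best peak at i=1 (value 9): inc=1, dec=7, length 1+7−1 = 7.

7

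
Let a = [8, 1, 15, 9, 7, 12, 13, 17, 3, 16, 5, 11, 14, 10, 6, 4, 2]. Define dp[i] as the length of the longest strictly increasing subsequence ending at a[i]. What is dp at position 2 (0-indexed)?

2

dp[i] = 1 + max{dp[j] : j<i, a[j]<a[i]} (or 1 if no such j):
i:      0  1  2  3  4  5  6  7  8  9 10 11 12 13 14 15 16
a[i]:   8  1 15  9  7 12 13 17  3 16  5 11 14 10  6  4  2
dp:     1  1  2  2  2  3  4  5  2  5  3  4  5  4  4  3  2
At index 2 the value is 2.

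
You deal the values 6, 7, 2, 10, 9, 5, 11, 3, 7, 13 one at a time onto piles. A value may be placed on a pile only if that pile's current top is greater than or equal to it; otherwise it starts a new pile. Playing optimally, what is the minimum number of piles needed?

Place each on the leftmost legal pile:
6 → new pile 1 (tops now [6])
7 → new pile 2 (tops now [6, 7])
2 → pile 1 (tops now [2, 7])
10 → new pile 3 (tops now [2, 7, 10])
9 → pile 3 (tops now [2, 7, 9])
5 → pile 2 (tops now [2, 5, 9])
11 → new pile 4 (tops now [2, 5, 9, 11])
3 → pile 2 (tops now [2, 3, 9, 11])
7 → pile 3 (tops now [2, 3, 7, 11])
13 → new pile 5 (tops now [2, 3, 7, 11, 13])
Five piles.

5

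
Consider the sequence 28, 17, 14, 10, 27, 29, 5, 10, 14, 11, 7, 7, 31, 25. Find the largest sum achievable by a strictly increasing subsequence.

Let S[i] be the best sum of a strictly increasing subsequence ending at i:
i:       1   2   3   4   5   6   7   8   9  10  11  12  13  14
a[i]:   28  17  14  10  27  29   5  10  14  11   7   7  31  25
S:      28  17  14  10  44  73   5  15  29  26  12  12 104  54
Maximum is 104 (e.g. 17 + 27 + 29 + 31).

104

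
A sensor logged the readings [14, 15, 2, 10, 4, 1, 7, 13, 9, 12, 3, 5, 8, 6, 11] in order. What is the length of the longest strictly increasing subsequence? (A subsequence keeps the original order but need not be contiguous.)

5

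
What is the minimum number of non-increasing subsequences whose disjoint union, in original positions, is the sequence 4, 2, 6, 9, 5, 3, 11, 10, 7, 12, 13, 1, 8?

The minimum number of non-increasing subsequences covering a sequence equals the length of its longest strictly increasing subsequence.
LIS length is 6 (e.g. 4, 6, 9, 11, 12, 13), so 6 piles are needed.

6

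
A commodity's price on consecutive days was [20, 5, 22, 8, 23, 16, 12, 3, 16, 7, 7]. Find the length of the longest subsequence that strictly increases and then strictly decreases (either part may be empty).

6

inc[i] = longest strictly increasing subsequence ending at i; dec[i] = longest strictly decreasing subsequence starting at i:
i:      1  2  3  4  5  6  7  8  9 10 11
a[i]:  20  5 22  8 23 16 12  3 16  7  7
inc:    1  1  2  2  3  3  3  1  4  2  2
dec:    4  2  4  2  4  3  2  1  2  1  1
Best peak at i=5 (value 23): inc=3, dec=4, length 3+4−1 = 6.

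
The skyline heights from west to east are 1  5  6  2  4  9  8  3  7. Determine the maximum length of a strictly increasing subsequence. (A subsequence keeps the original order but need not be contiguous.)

4

Track the smallest tail for each achievable length (strict):
1 → extends → [1]
5 → extends → [1, 5]
6 → extends → [1, 5, 6]
2 → replaces 5 → [1, 2, 6]
4 → replaces 6 → [1, 2, 4]
9 → extends → [1, 2, 4, 9]
8 → replaces 9 → [1, 2, 4, 8]
3 → replaces 4 → [1, 2, 3, 8]
7 → replaces 8 → [1, 2, 3, 7]
Four tails, so the longest strictly increasing subsequence has length 4 (e.g. 1, 5, 6, 9).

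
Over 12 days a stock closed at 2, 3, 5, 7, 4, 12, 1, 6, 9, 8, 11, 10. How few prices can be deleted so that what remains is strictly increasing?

6

Fewest deletions = n − (longest strictly increasing subsequence).
i:      1  2  3  4  5  6  7  8  9 10 11 12
a[i]:   2  3  5  7  4 12  1  6  9  8 11 10
dp:     1  2  3  4  3  5  1  4  5  5  6  6
max dp = 6, so deletions = 12 − 6 = 6.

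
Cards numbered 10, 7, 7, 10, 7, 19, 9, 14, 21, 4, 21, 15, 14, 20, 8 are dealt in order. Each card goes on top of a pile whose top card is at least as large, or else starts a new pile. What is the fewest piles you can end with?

5

Place each on the leftmost legal pile:
10 → new pile 1 (tops now [10])
7 → pile 1 (tops now [7])
7 → pile 1 (tops now [7])
10 → new pile 2 (tops now [7, 10])
7 → pile 1 (tops now [7, 10])
19 → new pile 3 (tops now [7, 10, 19])
9 → pile 2 (tops now [7, 9, 19])
14 → pile 3 (tops now [7, 9, 14])
21 → new pile 4 (tops now [7, 9, 14, 21])
4 → pile 1 (tops now [4, 9, 14, 21])
21 → pile 4 (tops now [4, 9, 14, 21])
15 → pile 4 (tops now [4, 9, 14, 15])
14 → pile 3 (tops now [4, 9, 14, 15])
20 → new pile 5 (tops now [4, 9, 14, 15, 20])
8 → pile 2 (tops now [4, 8, 14, 15, 20])
Five piles.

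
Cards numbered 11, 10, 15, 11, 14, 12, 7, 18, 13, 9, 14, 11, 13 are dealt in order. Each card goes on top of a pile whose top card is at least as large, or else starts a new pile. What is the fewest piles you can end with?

Place each on the leftmost legal pile:
11 → new pile 1 (tops now [11])
10 → pile 1 (tops now [10])
15 → new pile 2 (tops now [10, 15])
11 → pile 2 (tops now [10, 11])
14 → new pile 3 (tops now [10, 11, 14])
12 → pile 3 (tops now [10, 11, 12])
7 → pile 1 (tops now [7, 11, 12])
18 → new pile 4 (tops now [7, 11, 12, 18])
13 → pile 4 (tops now [7, 11, 12, 13])
9 → pile 2 (tops now [7, 9, 12, 13])
14 → new pile 5 (tops now [7, 9, 12, 13, 14])
11 → pile 3 (tops now [7, 9, 11, 13, 14])
13 → pile 4 (tops now [7, 9, 11, 13, 14])
Five piles.

5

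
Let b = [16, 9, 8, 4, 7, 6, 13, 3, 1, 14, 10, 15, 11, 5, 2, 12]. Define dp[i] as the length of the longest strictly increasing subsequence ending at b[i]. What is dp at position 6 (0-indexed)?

3

dp[i] = 1 + max{dp[j] : j<i, b[j]<b[i]} (or 1 if no such j):
i:      0  1  2  3  4  5  6  7  8  9 10 11 12 13 14 15
b[i]:  16  9  8  4  7  6 13  3  1 14 10 15 11  5  2 12
dp:     1  1  1  1  2  2  3  1  1  4  3  5  4  2  2  5
At index 6 the value is 3.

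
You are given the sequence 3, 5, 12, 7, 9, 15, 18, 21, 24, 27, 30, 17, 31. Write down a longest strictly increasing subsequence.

Patience tails give the LIS length; then backtrack through the dp parents:
3 → extends → [3]
5 → extends → [3, 5]
12 → extends → [3, 5, 12]
7 → replaces 12 → [3, 5, 7]
9 → extends → [3, 5, 7, 9]
15 → extends → [3, 5, 7, 9, 15]
18 → extends → [3, 5, 7, 9, 15, 18]
21 → extends → [3, 5, 7, 9, 15, 18, 21]
24 → extends → [3, 5, 7, 9, 15, 18, 21, 24]
27 → extends → [3, 5, 7, 9, 15, 18, 21, 24, 27]
30 → extends → [3, 5, 7, 9, 15, 18, 21, 24, 27, 30]
17 → replaces 18 → [3, 5, 7, 9, 15, 17, 21, 24, 27, 30]
31 → extends → [3, 5, 7, 9, 15, 17, 21, 24, 27, 30, 31]
Length 11; one witness is 3, 5, 7, 9, 15, 18, 21, 24, 27, 30, 31.

3, 5, 7, 9, 15, 18, 21, 24, 27, 30, 31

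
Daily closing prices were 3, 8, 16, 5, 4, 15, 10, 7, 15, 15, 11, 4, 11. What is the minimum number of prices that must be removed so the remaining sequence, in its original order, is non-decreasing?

Fewest deletions = n − (longest non-decreasing subsequence).
Patience tails:
3 → extends → [3]
8 → extends → [3, 8]
16 → extends → [3, 8, 16]
5 → replaces 8 → [3, 5, 16]
4 → replaces 5 → [3, 4, 16]
15 → replaces 16 → [3, 4, 15]
10 → replaces 15 → [3, 4, 10]
7 → replaces 10 → [3, 4, 7]
15 → extends → [3, 4, 7, 15]
15 → extends → [3, 4, 7, 15, 15]
11 → replaces 15 → [3, 4, 7, 11, 15]
4 → replaces 7 → [3, 4, 4, 11, 15]
11 → replaces 15 → [3, 4, 4, 11, 11]
Longest non-decreasing subsequence has length 5, so deletions = 13 − 5 = 8.

8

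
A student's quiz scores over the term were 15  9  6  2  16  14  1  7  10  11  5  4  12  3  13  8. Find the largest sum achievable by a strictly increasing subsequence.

Let S[i] be the best sum of a strictly increasing subsequence ending at i:
i:      1  2  3  4  5  6  7  8  9 10 11 12 13 14 15 16
a[i]:  15  9  6  2 16 14  1  7 10 11  5  4 12  3 13  8
S:     15  9  6  2 31 23  1 13 23 34  7  6 46  5 59 21
Maximum is 59 (e.g. 6 + 7 + 10 + 11 + 12 + 13).

59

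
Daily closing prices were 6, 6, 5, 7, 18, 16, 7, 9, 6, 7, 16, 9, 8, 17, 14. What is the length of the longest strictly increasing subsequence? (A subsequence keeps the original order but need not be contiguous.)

5

Track the smallest tail for each achievable length (strict):
6 → extends → [6]
6 → already a tail → [6]
5 → replaces 6 → [5]
7 → extends → [5, 7]
18 → extends → [5, 7, 18]
16 → replaces 18 → [5, 7, 16]
7 → already a tail → [5, 7, 16]
9 → replaces 16 → [5, 7, 9]
6 → replaces 7 → [5, 6, 9]
7 → replaces 9 → [5, 6, 7]
16 → extends → [5, 6, 7, 16]
9 → replaces 16 → [5, 6, 7, 9]
8 → replaces 9 → [5, 6, 7, 8]
17 → extends → [5, 6, 7, 8, 17]
14 → replaces 17 → [5, 6, 7, 8, 14]
Five tails, so the longest strictly increasing subsequence has length 5 (e.g. 6, 7, 9, 16, 17).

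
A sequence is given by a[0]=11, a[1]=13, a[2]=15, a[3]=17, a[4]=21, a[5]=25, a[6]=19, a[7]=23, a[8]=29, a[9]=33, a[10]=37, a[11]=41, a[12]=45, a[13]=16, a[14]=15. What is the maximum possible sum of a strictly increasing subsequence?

287

Let S[i] be the best sum of a strictly increasing subsequence ending at i:
i:       0   1   2   3   4   5   6   7   8   9  10  11  12  13  14
a[i]:   11  13  15  17  21  25  19  23  29  33  37  41  45  16  15
S:      11  24  39  56  77 102  75 100 131 164 201 242 287  55  39
Maximum is 287 (e.g. 11 + 13 + 15 + 17 + 21 + 25 + 29 + 33 + 37 + 41 + 45).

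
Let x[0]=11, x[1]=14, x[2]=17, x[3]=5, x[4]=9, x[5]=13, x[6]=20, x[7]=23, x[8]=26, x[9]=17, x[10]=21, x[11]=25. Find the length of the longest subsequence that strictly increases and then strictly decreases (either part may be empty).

7

inc[i] = longest strictly increasing subsequence ending at i; dec[i] = longest strictly decreasing subsequence starting at i:
i:      0  1  2  3  4  5  6  7  8  9 10 11
x[i]:  11 14 17  5  9 13 20 23 26 17 21 25
inc:    1  2  3  1  2  3  4  5  6  4  5  6
dec:    2  2  2  1  1  1  2  2  2  1  1  1
Best peak at i=8 (value 26): inc=6, dec=2, length 6+2−1 = 7.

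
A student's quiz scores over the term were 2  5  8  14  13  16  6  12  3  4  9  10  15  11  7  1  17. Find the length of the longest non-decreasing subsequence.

7

Track the smallest tail for each achievable length (allowing ties):
2 → extends → [2]
5 → extends → [2, 5]
8 → extends → [2, 5, 8]
14 → extends → [2, 5, 8, 14]
13 → replaces 14 → [2, 5, 8, 13]
16 → extends → [2, 5, 8, 13, 16]
6 → replaces 8 → [2, 5, 6, 13, 16]
12 → replaces 13 → [2, 5, 6, 12, 16]
3 → replaces 5 → [2, 3, 6, 12, 16]
4 → replaces 6 → [2, 3, 4, 12, 16]
9 → replaces 12 → [2, 3, 4, 9, 16]
10 → replaces 16 → [2, 3, 4, 9, 10]
15 → extends → [2, 3, 4, 9, 10, 15]
11 → replaces 15 → [2, 3, 4, 9, 10, 11]
7 → replaces 9 → [2, 3, 4, 7, 10, 11]
1 → replaces 2 → [1, 3, 4, 7, 10, 11]
17 → extends → [1, 3, 4, 7, 10, 11, 17]
Seven tails, so the longest non-decreasing subsequence has length 7 (e.g. 2, 5, 8, 9, 10, 15, 17).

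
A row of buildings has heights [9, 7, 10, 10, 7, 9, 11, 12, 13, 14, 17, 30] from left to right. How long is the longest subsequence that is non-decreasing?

Let dp[i] be the length of the longest such subsequence ending at index i:
i:      1  2  3  4  5  6  7  8  9 10 11 12
a[i]:   9  7 10 10  7  9 11 12 13 14 17 30
dp:     1  1  2  3  2  3  4  5  6  7  8  9
Maximum dp value is 9.

9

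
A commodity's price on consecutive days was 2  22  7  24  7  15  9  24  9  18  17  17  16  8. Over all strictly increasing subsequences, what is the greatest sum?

48

Let S[i] be the best sum of a strictly increasing subsequence ending at i:
i:      1  2  3  4  5  6  7  8  9 10 11 12 13 14
a[i]:   2 22  7 24  7 15  9 24  9 18 17 17 16  8
S:      2 24  9 48  9 24 18 48 18 42 41 41 40 17
Maximum is 48 (e.g. 2 + 22 + 24).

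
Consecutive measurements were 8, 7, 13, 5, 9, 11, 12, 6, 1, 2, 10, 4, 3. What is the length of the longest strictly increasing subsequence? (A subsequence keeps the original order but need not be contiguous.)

4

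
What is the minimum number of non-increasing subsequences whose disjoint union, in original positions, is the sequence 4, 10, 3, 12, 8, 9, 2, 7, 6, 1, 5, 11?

4

The minimum number of non-increasing subsequences covering a sequence equals the length of its longest strictly increasing subsequence.
LIS length is 4 (e.g. 4, 8, 9, 11), so 4 piles are needed.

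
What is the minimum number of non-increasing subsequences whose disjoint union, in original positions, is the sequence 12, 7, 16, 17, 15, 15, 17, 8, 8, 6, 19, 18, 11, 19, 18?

5

Place each on the leftmost legal pile:
12 → new pile 1 (tops now [12])
7 → pile 1 (tops now [7])
16 → new pile 2 (tops now [7, 16])
17 → new pile 3 (tops now [7, 16, 17])
15 → pile 2 (tops now [7, 15, 17])
15 → pile 2 (tops now [7, 15, 17])
17 → pile 3 (tops now [7, 15, 17])
8 → pile 2 (tops now [7, 8, 17])
8 → pile 2 (tops now [7, 8, 17])
6 → pile 1 (tops now [6, 8, 17])
19 → new pile 4 (tops now [6, 8, 17, 19])
18 → pile 4 (tops now [6, 8, 17, 18])
11 → pile 3 (tops now [6, 8, 11, 18])
19 → new pile 5 (tops now [6, 8, 11, 18, 19])
18 → pile 4 (tops now [6, 8, 11, 18, 19])
Five piles.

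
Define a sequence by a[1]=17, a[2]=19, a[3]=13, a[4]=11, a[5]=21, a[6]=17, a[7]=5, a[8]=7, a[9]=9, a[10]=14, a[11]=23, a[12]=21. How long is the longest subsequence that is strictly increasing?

Track the smallest tail for each achievable length (strict):
17 → extends → [17]
19 → extends → [17, 19]
13 → replaces 17 → [13, 19]
11 → replaces 13 → [11, 19]
21 → extends → [11, 19, 21]
17 → replaces 19 → [11, 17, 21]
5 → replaces 11 → [5, 17, 21]
7 → replaces 17 → [5, 7, 21]
9 → replaces 21 → [5, 7, 9]
14 → extends → [5, 7, 9, 14]
23 → extends → [5, 7, 9, 14, 23]
21 → replaces 23 → [5, 7, 9, 14, 21]
Five tails, so the longest strictly increasing subsequence has length 5 (e.g. 5, 7, 9, 14, 23).

5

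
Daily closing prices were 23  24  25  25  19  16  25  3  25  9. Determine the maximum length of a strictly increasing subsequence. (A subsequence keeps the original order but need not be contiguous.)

3

Let dp[i] be the length of the longest such subsequence ending at index i:
i:      1  2  3  4  5  6  7  8  9 10
a[i]:  23 24 25 25 19 16 25  3 25  9
dp:     1  2  3  3  1  1  3  1  3  2
Maximum dp value is 3.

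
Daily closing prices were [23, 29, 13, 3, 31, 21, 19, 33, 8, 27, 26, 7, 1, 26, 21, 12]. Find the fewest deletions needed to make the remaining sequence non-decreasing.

12

Fewest deletions = n − (longest non-decreasing subsequence).
i:      1  2  3  4  5  6  7  8  9 10 11 12 13 14 15 16
a[i]:  23 29 13  3 31 21 19 33  8 27 26  7  1 26 21 12
dp:     1  2  1  1  3  2  2  4  2  3  3  2  1  4  3  3
max dp = 4, so deletions = 16 − 4 = 12.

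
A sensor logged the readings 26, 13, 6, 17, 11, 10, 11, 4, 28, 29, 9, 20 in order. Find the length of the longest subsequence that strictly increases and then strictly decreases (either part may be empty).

6

inc[i] = longest strictly increasing subsequence ending at i; dec[i] = longest strictly decreasing subsequence starting at i:
i:      1  2  3  4  5  6  7  8  9 10 11 12
a[i]:  26 13  6 17 11 10 11  4 28 29  9 20
inc:    1  1  1  2  2  2  3  1  4  5  2  4
dec:    5  4  2  4  3  2  2  1  2  2  1  1
Best peak at i=10 (value 29): inc=5, dec=2, length 5+2−1 = 6.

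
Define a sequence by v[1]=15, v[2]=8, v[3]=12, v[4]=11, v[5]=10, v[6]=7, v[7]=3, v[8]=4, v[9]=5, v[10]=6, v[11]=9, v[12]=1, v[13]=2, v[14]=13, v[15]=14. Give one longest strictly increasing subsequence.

Patience tails give the LIS length; then backtrack through the dp parents:
15 → extends → [15]
8 → replaces 15 → [8]
12 → extends → [8, 12]
11 → replaces 12 → [8, 11]
10 → replaces 11 → [8, 10]
7 → replaces 8 → [7, 10]
3 → replaces 7 → [3, 10]
4 → replaces 10 → [3, 4]
5 → extends → [3, 4, 5]
6 → extends → [3, 4, 5, 6]
9 → extends → [3, 4, 5, 6, 9]
1 → replaces 3 → [1, 4, 5, 6, 9]
2 → replaces 4 → [1, 2, 5, 6, 9]
13 → extends → [1, 2, 5, 6, 9, 13]
14 → extends → [1, 2, 5, 6, 9, 13, 14]
Length 7; one witness is 3, 4, 5, 6, 9, 13, 14.

3, 4, 5, 6, 9, 13, 14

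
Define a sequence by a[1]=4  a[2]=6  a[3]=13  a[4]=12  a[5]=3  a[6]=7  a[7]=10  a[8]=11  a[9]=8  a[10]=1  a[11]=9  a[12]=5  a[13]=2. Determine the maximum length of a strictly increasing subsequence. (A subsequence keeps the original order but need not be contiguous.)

5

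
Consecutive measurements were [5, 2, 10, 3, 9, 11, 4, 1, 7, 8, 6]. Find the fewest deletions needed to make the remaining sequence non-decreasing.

6

Fewest deletions = n − (longest non-decreasing subsequence).
i:      1  2  3  4  5  6  7  8  9 10 11
a[i]:   5  2 10  3  9 11  4  1  7  8  6
dp:     1  1  2  2  3  4  3  1  4  5  4
max dp = 5, so deletions = 11 − 5 = 6.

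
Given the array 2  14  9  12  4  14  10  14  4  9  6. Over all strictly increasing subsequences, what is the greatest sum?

Let S[i] be the best sum of a strictly increasing subsequence ending at i:
i:      1  2  3  4  5  6  7  8  9 10 11
a[i]:   2 14  9 12  4 14 10 14  4  9  6
S:      2 16 11 23  6 37 21 37  6 15 12
Maximum is 37 (e.g. 2 + 9 + 12 + 14).

37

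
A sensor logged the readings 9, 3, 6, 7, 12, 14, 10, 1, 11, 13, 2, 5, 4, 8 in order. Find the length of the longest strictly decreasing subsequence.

Negate each value so 'decreasing' becomes 'increasing', then run patience tails on the negated sequence:
-9 → extends → [-9]
-3 → extends → [-9, -3]
-6 → replaces -3 → [-9, -6]
-7 → replaces -6 → [-9, -7]
-12 → replaces -9 → [-12, -7]
-14 → replaces -12 → [-14, -7]
-10 → replaces -7 → [-14, -10]
-1 → extends → [-14, -10, -1]
-11 → replaces -10 → [-14, -11, -1]
-13 → replaces -11 → [-14, -13, -1]
-2 → replaces -1 → [-14, -13, -2]
-5 → replaces -2 → [-14, -13, -5]
-4 → extends → [-14, -13, -5, -4]
-8 → replaces -5 → [-14, -13, -8, -4]
Four tails, so the longest strictly decreasing subsequence of the original has length 4.

4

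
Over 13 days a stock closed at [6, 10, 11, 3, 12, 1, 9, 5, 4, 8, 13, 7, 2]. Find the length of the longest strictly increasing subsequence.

Track the smallest tail for each achievable length (strict):
6 → extends → [6]
10 → extends → [6, 10]
11 → extends → [6, 10, 11]
3 → replaces 6 → [3, 10, 11]
12 → extends → [3, 10, 11, 12]
1 → replaces 3 → [1, 10, 11, 12]
9 → replaces 10 → [1, 9, 11, 12]
5 → replaces 9 → [1, 5, 11, 12]
4 → replaces 5 → [1, 4, 11, 12]
8 → replaces 11 → [1, 4, 8, 12]
13 → extends → [1, 4, 8, 12, 13]
7 → replaces 8 → [1, 4, 7, 12, 13]
2 → replaces 4 → [1, 2, 7, 12, 13]
Five tails, so the longest strictly increasing subsequence has length 5 (e.g. 6, 10, 11, 12, 13).

5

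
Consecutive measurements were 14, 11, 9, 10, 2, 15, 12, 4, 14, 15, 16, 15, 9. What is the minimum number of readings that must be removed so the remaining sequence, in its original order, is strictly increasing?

7

Fewest deletions = n − (longest strictly increasing subsequence).
Patience tails:
14 → extends → [14]
11 → replaces 14 → [11]
9 → replaces 11 → [9]
10 → extends → [9, 10]
2 → replaces 9 → [2, 10]
15 → extends → [2, 10, 15]
12 → replaces 15 → [2, 10, 12]
4 → replaces 10 → [2, 4, 12]
14 → extends → [2, 4, 12, 14]
15 → extends → [2, 4, 12, 14, 15]
16 → extends → [2, 4, 12, 14, 15, 16]
15 → already a tail → [2, 4, 12, 14, 15, 16]
9 → replaces 12 → [2, 4, 9, 14, 15, 16]
Longest strictly increasing subsequence has length 6, so deletions = 13 − 6 = 7.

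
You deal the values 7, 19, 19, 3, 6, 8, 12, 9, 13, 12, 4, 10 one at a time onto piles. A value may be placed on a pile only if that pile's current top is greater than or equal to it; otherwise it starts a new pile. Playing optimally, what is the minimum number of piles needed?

5

Place each on the leftmost legal pile:
7 → new pile 1 (tops now [7])
19 → new pile 2 (tops now [7, 19])
19 → pile 2 (tops now [7, 19])
3 → pile 1 (tops now [3, 19])
6 → pile 2 (tops now [3, 6])
8 → new pile 3 (tops now [3, 6, 8])
12 → new pile 4 (tops now [3, 6, 8, 12])
9 → pile 4 (tops now [3, 6, 8, 9])
13 → new pile 5 (tops now [3, 6, 8, 9, 13])
12 → pile 5 (tops now [3, 6, 8, 9, 12])
4 → pile 2 (tops now [3, 4, 8, 9, 12])
10 → pile 5 (tops now [3, 4, 8, 9, 10])
Five piles.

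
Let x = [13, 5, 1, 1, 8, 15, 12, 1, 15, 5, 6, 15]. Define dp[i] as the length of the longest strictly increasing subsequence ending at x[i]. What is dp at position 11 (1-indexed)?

dp[i] = 1 + max{dp[j] : j<i, x[j]<x[i]} (or 1 if no such j):
i:      1  2  3  4  5  6  7  8  9 10 11 12
x[i]:  13  5  1  1  8 15 12  1 15  5  6 15
dp:     1  1  1  1  2  3  3  1  4  2  3  4
At index 11 the value is 3.

3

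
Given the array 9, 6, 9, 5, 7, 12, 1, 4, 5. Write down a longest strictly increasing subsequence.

6, 9, 12

Patience tails give the LIS length; then backtrack through the dp parents:
9 → extends → [9]
6 → replaces 9 → [6]
9 → extends → [6, 9]
5 → replaces 6 → [5, 9]
7 → replaces 9 → [5, 7]
12 → extends → [5, 7, 12]
1 → replaces 5 → [1, 7, 12]
4 → replaces 7 → [1, 4, 12]
5 → replaces 12 → [1, 4, 5]
Length 3; one witness is 6, 9, 12.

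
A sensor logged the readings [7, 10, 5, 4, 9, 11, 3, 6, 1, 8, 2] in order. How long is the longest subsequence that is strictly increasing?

3

Let dp[i] be the length of the longest such subsequence ending at index i:
i:      1  2  3  4  5  6  7  8  9 10 11
a[i]:   7 10  5  4  9 11  3  6  1  8  2
dp:     1  2  1  1  2  3  1  2  1  3  2
Maximum dp value is 3.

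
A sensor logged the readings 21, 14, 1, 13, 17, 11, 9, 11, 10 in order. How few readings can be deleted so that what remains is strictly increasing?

Fewest deletions = n − (longest strictly increasing subsequence).
Patience tails:
21 → extends → [21]
14 → replaces 21 → [14]
1 → replaces 14 → [1]
13 → extends → [1, 13]
17 → extends → [1, 13, 17]
11 → replaces 13 → [1, 11, 17]
9 → replaces 11 → [1, 9, 17]
11 → replaces 17 → [1, 9, 11]
10 → replaces 11 → [1, 9, 10]
Longest strictly increasing subsequence has length 3, so deletions = 9 − 3 = 6.

6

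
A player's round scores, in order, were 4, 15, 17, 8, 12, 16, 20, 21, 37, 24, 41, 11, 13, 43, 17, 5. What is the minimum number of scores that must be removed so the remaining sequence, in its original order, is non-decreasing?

Fewest deletions = n − (longest non-decreasing subsequence).
Patience tails:
4 → extends → [4]
15 → extends → [4, 15]
17 → extends → [4, 15, 17]
8 → replaces 15 → [4, 8, 17]
12 → replaces 17 → [4, 8, 12]
16 → extends → [4, 8, 12, 16]
20 → extends → [4, 8, 12, 16, 20]
21 → extends → [4, 8, 12, 16, 20, 21]
37 → extends → [4, 8, 12, 16, 20, 21, 37]
24 → replaces 37 → [4, 8, 12, 16, 20, 21, 24]
41 → extends → [4, 8, 12, 16, 20, 21, 24, 41]
11 → replaces 12 → [4, 8, 11, 16, 20, 21, 24, 41]
13 → replaces 16 → [4, 8, 11, 13, 20, 21, 24, 41]
43 → extends → [4, 8, 11, 13, 20, 21, 24, 41, 43]
17 → replaces 20 → [4, 8, 11, 13, 17, 21, 24, 41, 43]
5 → replaces 8 → [4, 5, 11, 13, 17, 21, 24, 41, 43]
Longest non-decreasing subsequence has length 9, so deletions = 16 − 9 = 7.

7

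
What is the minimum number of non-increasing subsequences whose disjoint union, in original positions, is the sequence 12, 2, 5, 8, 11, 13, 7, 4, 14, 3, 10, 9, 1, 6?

Place each on the leftmost legal pile:
12 → new pile 1 (tops now [12])
2 → pile 1 (tops now [2])
5 → new pile 2 (tops now [2, 5])
8 → new pile 3 (tops now [2, 5, 8])
11 → new pile 4 (tops now [2, 5, 8, 11])
13 → new pile 5 (tops now [2, 5, 8, 11, 13])
7 → pile 3 (tops now [2, 5, 7, 11, 13])
4 → pile 2 (tops now [2, 4, 7, 11, 13])
14 → new pile 6 (tops now [2, 4, 7, 11, 13, 14])
3 → pile 2 (tops now [2, 3, 7, 11, 13, 14])
10 → pile 4 (tops now [2, 3, 7, 10, 13, 14])
9 → pile 4 (tops now [2, 3, 7, 9, 13, 14])
1 → pile 1 (tops now [1, 3, 7, 9, 13, 14])
6 → pile 3 (tops now [1, 3, 6, 9, 13, 14])
Six piles.

6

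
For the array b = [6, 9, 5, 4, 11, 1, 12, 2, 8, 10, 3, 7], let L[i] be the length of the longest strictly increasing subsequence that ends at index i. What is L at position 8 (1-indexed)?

dp[i] = 1 + max{dp[j] : j<i, b[j]<b[i]} (or 1 if no such j):
i:      1  2  3  4  5  6  7  8  9 10 11 12
b[i]:   6  9  5  4 11  1 12  2  8 10  3  7
dp:     1  2  1  1  3  1  4  2  3  4  3  4
At index 8 the value is 2.

2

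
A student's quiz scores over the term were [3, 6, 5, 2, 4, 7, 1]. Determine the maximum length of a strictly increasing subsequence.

Let dp[i] be the length of the longest such subsequence ending at index i:
i:     1 2 3 4 5 6 7
a[i]:  3 6 5 2 4 7 1
dp:    1 2 2 1 2 3 1
Maximum dp value is 3.

3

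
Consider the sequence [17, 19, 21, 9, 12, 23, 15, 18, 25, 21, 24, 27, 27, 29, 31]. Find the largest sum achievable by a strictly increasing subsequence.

Let S[i] be the best sum of a strictly increasing subsequence ending at i:
i:       1   2   3   4   5   6   7   8   9  10  11  12  13  14  15
a[i]:   17  19  21   9  12  23  15  18  25  21  24  27  27  29  31
S:      17  36  57   9  21  80  36  54 105  75 104 132 132 161 192
Maximum is 192 (e.g. 17 + 19 + 21 + 23 + 25 + 27 + 29 + 31).

192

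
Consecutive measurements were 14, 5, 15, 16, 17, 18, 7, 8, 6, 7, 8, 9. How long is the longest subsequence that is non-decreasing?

Track the smallest tail for each achievable length (allowing ties):
14 → extends → [14]
5 → replaces 14 → [5]
15 → extends → [5, 15]
16 → extends → [5, 15, 16]
17 → extends → [5, 15, 16, 17]
18 → extends → [5, 15, 16, 17, 18]
7 → replaces 15 → [5, 7, 16, 17, 18]
8 → replaces 16 → [5, 7, 8, 17, 18]
6 → replaces 7 → [5, 6, 8, 17, 18]
7 → replaces 8 → [5, 6, 7, 17, 18]
8 → replaces 17 → [5, 6, 7, 8, 18]
9 → replaces 18 → [5, 6, 7, 8, 9]
Five tails, so the longest non-decreasing subsequence has length 5 (e.g. 14, 15, 16, 17, 18).

5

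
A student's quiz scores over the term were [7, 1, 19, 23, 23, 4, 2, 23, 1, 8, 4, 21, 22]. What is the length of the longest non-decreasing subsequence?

Track the smallest tail for each achievable length (allowing ties):
7 → extends → [7]
1 → replaces 7 → [1]
19 → extends → [1, 19]
23 → extends → [1, 19, 23]
23 → extends → [1, 19, 23, 23]
4 → replaces 19 → [1, 4, 23, 23]
2 → replaces 4 → [1, 2, 23, 23]
23 → extends → [1, 2, 23, 23, 23]
1 → replaces 2 → [1, 1, 23, 23, 23]
8 → replaces 23 → [1, 1, 8, 23, 23]
4 → replaces 8 → [1, 1, 4, 23, 23]
21 → replaces 23 → [1, 1, 4, 21, 23]
22 → replaces 23 → [1, 1, 4, 21, 22]
Five tails, so the longest non-decreasing subsequence has length 5 (e.g. 7, 19, 23, 23, 23).

5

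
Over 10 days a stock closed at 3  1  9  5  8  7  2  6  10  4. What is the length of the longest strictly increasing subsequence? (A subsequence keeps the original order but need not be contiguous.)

4

Track the smallest tail for each achievable length (strict):
3 → extends → [3]
1 → replaces 3 → [1]
9 → extends → [1, 9]
5 → replaces 9 → [1, 5]
8 → extends → [1, 5, 8]
7 → replaces 8 → [1, 5, 7]
2 → replaces 5 → [1, 2, 7]
6 → replaces 7 → [1, 2, 6]
10 → extends → [1, 2, 6, 10]
4 → replaces 6 → [1, 2, 4, 10]
Four tails, so the longest strictly increasing subsequence has length 4 (e.g. 3, 5, 8, 10).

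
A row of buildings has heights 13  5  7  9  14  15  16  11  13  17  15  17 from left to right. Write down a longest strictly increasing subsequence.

5, 7, 9, 14, 15, 16, 17

Patience tails give the LIS length; then backtrack through the dp parents:
13 → extends → [13]
5 → replaces 13 → [5]
7 → extends → [5, 7]
9 → extends → [5, 7, 9]
14 → extends → [5, 7, 9, 14]
15 → extends → [5, 7, 9, 14, 15]
16 → extends → [5, 7, 9, 14, 15, 16]
11 → replaces 14 → [5, 7, 9, 11, 15, 16]
13 → replaces 15 → [5, 7, 9, 11, 13, 16]
17 → extends → [5, 7, 9, 11, 13, 16, 17]
15 → replaces 16 → [5, 7, 9, 11, 13, 15, 17]
17 → already a tail → [5, 7, 9, 11, 13, 15, 17]
Length 7; one witness is 5, 7, 9, 14, 15, 16, 17.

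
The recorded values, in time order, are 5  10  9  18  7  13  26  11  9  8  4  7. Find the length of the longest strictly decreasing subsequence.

Negate each value so 'decreasing' becomes 'increasing', then run patience tails on the negated sequence:
-5 → extends → [-5]
-10 → replaces -5 → [-10]
-9 → extends → [-10, -9]
-18 → replaces -10 → [-18, -9]
-7 → extends → [-18, -9, -7]
-13 → replaces -9 → [-18, -13, -7]
-26 → replaces -18 → [-26, -13, -7]
-11 → replaces -7 → [-26, -13, -11]
-9 → extends → [-26, -13, -11, -9]
-8 → extends → [-26, -13, -11, -9, -8]
-4 → extends → [-26, -13, -11, -9, -8, -4]
-7 → replaces -4 → [-26, -13, -11, -9, -8, -7]
Six tails, so the longest strictly decreasing subsequence of the original has length 6.

6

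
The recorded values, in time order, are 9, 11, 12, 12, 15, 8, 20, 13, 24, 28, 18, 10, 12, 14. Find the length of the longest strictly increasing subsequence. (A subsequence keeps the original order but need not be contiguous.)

7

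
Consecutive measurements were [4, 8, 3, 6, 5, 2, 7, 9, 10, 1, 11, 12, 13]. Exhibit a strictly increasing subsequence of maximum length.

4, 6, 7, 9, 10, 11, 12, 13

Patience tails give the LIS length; then backtrack through the dp parents:
4 → extends → [4]
8 → extends → [4, 8]
3 → replaces 4 → [3, 8]
6 → replaces 8 → [3, 6]
5 → replaces 6 → [3, 5]
2 → replaces 3 → [2, 5]
7 → extends → [2, 5, 7]
9 → extends → [2, 5, 7, 9]
10 → extends → [2, 5, 7, 9, 10]
1 → replaces 2 → [1, 5, 7, 9, 10]
11 → extends → [1, 5, 7, 9, 10, 11]
12 → extends → [1, 5, 7, 9, 10, 11, 12]
13 → extends → [1, 5, 7, 9, 10, 11, 12, 13]
Length 8; one witness is 4, 6, 7, 9, 10, 11, 12, 13.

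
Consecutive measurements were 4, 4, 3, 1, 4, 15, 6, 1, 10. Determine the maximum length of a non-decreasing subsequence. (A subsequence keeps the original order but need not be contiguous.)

Let dp[i] be the length of the longest such subsequence ending at index i:
i:      1  2  3  4  5  6  7  8  9
a[i]:   4  4  3  1  4 15  6  1 10
dp:     1  2  1  1  3  4  4  2  5
Maximum dp value is 5.

5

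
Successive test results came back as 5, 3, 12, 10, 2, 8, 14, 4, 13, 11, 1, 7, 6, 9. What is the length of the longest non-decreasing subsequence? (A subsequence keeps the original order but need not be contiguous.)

Track the smallest tail for each achievable length (allowing ties):
5 → extends → [5]
3 → replaces 5 → [3]
12 → extends → [3, 12]
10 → replaces 12 → [3, 10]
2 → replaces 3 → [2, 10]
8 → replaces 10 → [2, 8]
14 → extends → [2, 8, 14]
4 → replaces 8 → [2, 4, 14]
13 → replaces 14 → [2, 4, 13]
11 → replaces 13 → [2, 4, 11]
1 → replaces 2 → [1, 4, 11]
7 → replaces 11 → [1, 4, 7]
6 → replaces 7 → [1, 4, 6]
9 → extends → [1, 4, 6, 9]
Four tails, so the longest non-decreasing subsequence has length 4 (e.g. 3, 4, 7, 9).

4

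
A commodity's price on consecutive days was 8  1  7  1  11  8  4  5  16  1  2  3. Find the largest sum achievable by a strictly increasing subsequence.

35

Let S[i] be the best sum of a strictly increasing subsequence ending at i:
i:      1  2  3  4  5  6  7  8  9 10 11 12
a[i]:   8  1  7  1 11  8  4  5 16  1  2  3
S:      8  1  8  1 19 16  5 10 35  1  3  6
Maximum is 35 (e.g. 1 + 7 + 11 + 16).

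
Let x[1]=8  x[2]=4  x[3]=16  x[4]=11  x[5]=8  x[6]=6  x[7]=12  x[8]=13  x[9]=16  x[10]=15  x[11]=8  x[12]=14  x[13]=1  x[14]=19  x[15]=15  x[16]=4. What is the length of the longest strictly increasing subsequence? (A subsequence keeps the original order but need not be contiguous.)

Let dp[i] be the length of the longest such subsequence ending at index i:
i:      1  2  3  4  5  6  7  8  9 10 11 12 13 14 15 16
x[i]:   8  4 16 11  8  6 12 13 16 15  8 14  1 19 15  4
dp:     1  1  2  2  2  2  3  4  5  5  3  5  1  6  6  2
Maximum dp value is 6.

6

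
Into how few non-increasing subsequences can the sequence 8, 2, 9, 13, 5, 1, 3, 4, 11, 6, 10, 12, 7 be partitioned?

6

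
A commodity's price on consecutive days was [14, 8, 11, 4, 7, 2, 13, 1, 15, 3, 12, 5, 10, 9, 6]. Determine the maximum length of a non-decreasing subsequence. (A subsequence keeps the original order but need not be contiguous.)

4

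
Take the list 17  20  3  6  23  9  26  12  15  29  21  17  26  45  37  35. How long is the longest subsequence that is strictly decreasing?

3

Negate each value so 'decreasing' becomes 'increasing', then run patience tails on the negated sequence:
-17 → extends → [-17]
-20 → replaces -17 → [-20]
-3 → extends → [-20, -3]
-6 → replaces -3 → [-20, -6]
-23 → replaces -20 → [-23, -6]
-9 → replaces -6 → [-23, -9]
-26 → replaces -23 → [-26, -9]
-12 → replaces -9 → [-26, -12]
-15 → replaces -12 → [-26, -15]
-29 → replaces -26 → [-29, -15]
-21 → replaces -15 → [-29, -21]
-17 → extends → [-29, -21, -17]
-26 → replaces -21 → [-29, -26, -17]
-45 → replaces -29 → [-45, -26, -17]
-37 → replaces -26 → [-45, -37, -17]
-35 → replaces -17 → [-45, -37, -35]
Three tails, so the longest strictly decreasing subsequence of the original has length 3.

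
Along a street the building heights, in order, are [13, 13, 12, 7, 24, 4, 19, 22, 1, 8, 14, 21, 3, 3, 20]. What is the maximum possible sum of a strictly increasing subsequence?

Let S[i] be the best sum of a strictly increasing subsequence ending at i:
i:      1  2  3  4  5  6  7  8  9 10 11 12 13 14 15
a[i]:  13 13 12  7 24  4 19 22  1  8 14 21  3  3 20
S:     13 13 12  7 37  4 32 54  1 15 29 53  4  4 52
Maximum is 54 (e.g. 13 + 19 + 22).

54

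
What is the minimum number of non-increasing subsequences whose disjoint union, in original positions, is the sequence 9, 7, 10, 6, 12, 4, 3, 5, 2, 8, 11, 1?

4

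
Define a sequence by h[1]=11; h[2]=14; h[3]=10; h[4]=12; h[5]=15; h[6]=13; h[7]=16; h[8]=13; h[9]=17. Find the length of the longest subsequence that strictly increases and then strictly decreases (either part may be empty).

inc[i] = longest strictly increasing subsequence ending at i; dec[i] = longest strictly decreasing subsequence starting at i:
i:      1  2  3  4  5  6  7  8  9
h[i]:  11 14 10 12 15 13 16 13 17
inc:    1  2  1  2  3  3  4  3  5
dec:    2  2  1  1  2  1  2  1  1
Best peak at i=7 (value 16): inc=4, dec=2, length 4+2−1 = 5.

5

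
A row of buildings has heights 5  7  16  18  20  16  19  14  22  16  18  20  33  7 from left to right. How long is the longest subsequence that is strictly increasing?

7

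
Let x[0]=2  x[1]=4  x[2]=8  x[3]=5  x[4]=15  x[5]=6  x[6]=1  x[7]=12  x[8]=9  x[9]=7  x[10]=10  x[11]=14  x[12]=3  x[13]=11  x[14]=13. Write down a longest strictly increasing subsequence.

2, 4, 5, 6, 9, 10, 11, 13

Patience tails give the LIS length; then backtrack through the dp parents:
2 → extends → [2]
4 → extends → [2, 4]
8 → extends → [2, 4, 8]
5 → replaces 8 → [2, 4, 5]
15 → extends → [2, 4, 5, 15]
6 → replaces 15 → [2, 4, 5, 6]
1 → replaces 2 → [1, 4, 5, 6]
12 → extends → [1, 4, 5, 6, 12]
9 → replaces 12 → [1, 4, 5, 6, 9]
7 → replaces 9 → [1, 4, 5, 6, 7]
10 → extends → [1, 4, 5, 6, 7, 10]
14 → extends → [1, 4, 5, 6, 7, 10, 14]
3 → replaces 4 → [1, 3, 5, 6, 7, 10, 14]
11 → replaces 14 → [1, 3, 5, 6, 7, 10, 11]
13 → extends → [1, 3, 5, 6, 7, 10, 11, 13]
Length 8; one witness is 2, 4, 5, 6, 9, 10, 11, 13.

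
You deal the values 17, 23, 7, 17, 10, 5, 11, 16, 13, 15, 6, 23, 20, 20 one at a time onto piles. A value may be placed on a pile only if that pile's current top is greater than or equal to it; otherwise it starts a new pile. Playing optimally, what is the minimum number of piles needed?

6

The minimum number of non-increasing subsequences covering a sequence equals the length of its longest strictly increasing subsequence.
LIS length is 6 (e.g. 7, 10, 11, 13, 15, 23), so 6 piles are needed.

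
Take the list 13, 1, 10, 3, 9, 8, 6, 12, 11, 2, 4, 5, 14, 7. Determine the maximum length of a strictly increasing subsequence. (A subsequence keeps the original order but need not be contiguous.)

5

Track the smallest tail for each achievable length (strict):
13 → extends → [13]
1 → replaces 13 → [1]
10 → extends → [1, 10]
3 → replaces 10 → [1, 3]
9 → extends → [1, 3, 9]
8 → replaces 9 → [1, 3, 8]
6 → replaces 8 → [1, 3, 6]
12 → extends → [1, 3, 6, 12]
11 → replaces 12 → [1, 3, 6, 11]
2 → replaces 3 → [1, 2, 6, 11]
4 → replaces 6 → [1, 2, 4, 11]
5 → replaces 11 → [1, 2, 4, 5]
14 → extends → [1, 2, 4, 5, 14]
7 → replaces 14 → [1, 2, 4, 5, 7]
Five tails, so the longest strictly increasing subsequence has length 5 (e.g. 1, 3, 9, 12, 14).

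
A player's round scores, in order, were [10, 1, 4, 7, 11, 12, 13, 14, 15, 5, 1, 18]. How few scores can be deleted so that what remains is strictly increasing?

3

Fewest deletions = n − (longest strictly increasing subsequence).
Patience tails:
10 → extends → [10]
1 → replaces 10 → [1]
4 → extends → [1, 4]
7 → extends → [1, 4, 7]
11 → extends → [1, 4, 7, 11]
12 → extends → [1, 4, 7, 11, 12]
13 → extends → [1, 4, 7, 11, 12, 13]
14 → extends → [1, 4, 7, 11, 12, 13, 14]
15 → extends → [1, 4, 7, 11, 12, 13, 14, 15]
5 → replaces 7 → [1, 4, 5, 11, 12, 13, 14, 15]
1 → already a tail → [1, 4, 5, 11, 12, 13, 14, 15]
18 → extends → [1, 4, 5, 11, 12, 13, 14, 15, 18]
Longest strictly increasing subsequence has length 9, so deletions = 12 − 9 = 3.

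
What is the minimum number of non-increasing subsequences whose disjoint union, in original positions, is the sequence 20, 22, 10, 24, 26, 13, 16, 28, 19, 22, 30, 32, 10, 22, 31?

Place each on the leftmost legal pile:
20 → new pile 1 (tops now [20])
22 → new pile 2 (tops now [20, 22])
10 → pile 1 (tops now [10, 22])
24 → new pile 3 (tops now [10, 22, 24])
26 → new pile 4 (tops now [10, 22, 24, 26])
13 → pile 2 (tops now [10, 13, 24, 26])
16 → pile 3 (tops now [10, 13, 16, 26])
28 → new pile 5 (tops now [10, 13, 16, 26, 28])
19 → pile 4 (tops now [10, 13, 16, 19, 28])
22 → pile 5 (tops now [10, 13, 16, 19, 22])
30 → new pile 6 (tops now [10, 13, 16, 19, 22, 30])
32 → new pile 7 (tops now [10, 13, 16, 19, 22, 30, 32])
10 → pile 1 (tops now [10, 13, 16, 19, 22, 30, 32])
22 → pile 5 (tops now [10, 13, 16, 19, 22, 30, 32])
31 → pile 7 (tops now [10, 13, 16, 19, 22, 30, 31])
Seven piles.

7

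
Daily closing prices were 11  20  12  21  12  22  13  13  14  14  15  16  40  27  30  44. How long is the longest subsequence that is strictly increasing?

9

Track the smallest tail for each achievable length (strict):
11 → extends → [11]
20 → extends → [11, 20]
12 → replaces 20 → [11, 12]
21 → extends → [11, 12, 21]
12 → already a tail → [11, 12, 21]
22 → extends → [11, 12, 21, 22]
13 → replaces 21 → [11, 12, 13, 22]
13 → already a tail → [11, 12, 13, 22]
14 → replaces 22 → [11, 12, 13, 14]
14 → already a tail → [11, 12, 13, 14]
15 → extends → [11, 12, 13, 14, 15]
16 → extends → [11, 12, 13, 14, 15, 16]
40 → extends → [11, 12, 13, 14, 15, 16, 40]
27 → replaces 40 → [11, 12, 13, 14, 15, 16, 27]
30 → extends → [11, 12, 13, 14, 15, 16, 27, 30]
44 → extends → [11, 12, 13, 14, 15, 16, 27, 30, 44]
Nine tails, so the longest strictly increasing subsequence has length 9 (e.g. 11, 12, 13, 14, 15, 16, 27, 30, 44).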